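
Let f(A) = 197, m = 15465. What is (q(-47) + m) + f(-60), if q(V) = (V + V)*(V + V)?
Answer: 24498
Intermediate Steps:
q(V) = 4*V**2 (q(V) = (2*V)*(2*V) = 4*V**2)
(q(-47) + m) + f(-60) = (4*(-47)**2 + 15465) + 197 = (4*2209 + 15465) + 197 = (8836 + 15465) + 197 = 24301 + 197 = 24498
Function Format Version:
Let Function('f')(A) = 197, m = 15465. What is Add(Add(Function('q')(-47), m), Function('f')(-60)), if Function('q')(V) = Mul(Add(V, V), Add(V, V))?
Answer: 24498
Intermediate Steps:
Function('q')(V) = Mul(4, Pow(V, 2)) (Function('q')(V) = Mul(Mul(2, V), Mul(2, V)) = Mul(4, Pow(V, 2)))
Add(Add(Function('q')(-47), m), Function('f')(-60)) = Add(Add(Mul(4, Pow(-47, 2)), 15465), 197) = Add(Add(Mul(4, 2209), 15465), 197) = Add(Add(8836, 15465), 197) = Add(24301, 197) = 24498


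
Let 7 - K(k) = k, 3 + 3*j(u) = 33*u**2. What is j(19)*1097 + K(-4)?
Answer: 4355101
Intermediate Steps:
j(u) = -1 + 11*u**2 (j(u) = -1 + (33*u**2)/3 = -1 + 11*u**2)
K(k) = 7 - k
j(19)*1097 + K(-4) = (-1 + 11*19**2)*1097 + (7 - 1*(-4)) = (-1 + 11*361)*1097 + (7 + 4) = (-1 + 3971)*1097 + 11 = 3970*1097 + 11 = 4355090 + 11 = 4355101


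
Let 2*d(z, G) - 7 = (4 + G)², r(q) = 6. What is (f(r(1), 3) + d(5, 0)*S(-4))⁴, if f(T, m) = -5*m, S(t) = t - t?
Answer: 50625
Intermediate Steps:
d(z, G) = 7/2 + (4 + G)²/2
S(t) = 0
(f(r(1), 3) + d(5, 0)*S(-4))⁴ = (-5*3 + (7/2 + (4 + 0)²/2)*0)⁴ = (-15 + (7/2 + (½)*4²)*0)⁴ = (-15 + (7/2 + (½)*16)*0)⁴ = (-15 + (7/2 + 8)*0)⁴ = (-15 + (23/2)*0)⁴ = (-15 + 0)⁴ = (-15)⁴ = 50625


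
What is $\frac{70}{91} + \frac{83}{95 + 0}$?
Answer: $\frac{2029}{1235} \approx 1.6429$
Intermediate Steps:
$\frac{70}{91} + \frac{83}{95 + 0} = 70 \cdot \frac{1}{91} + \frac{83}{95} = \frac{10}{13} + 83 \cdot \frac{1}{95} = \frac{10}{13} + \frac{83}{95} = \frac{2029}{1235}$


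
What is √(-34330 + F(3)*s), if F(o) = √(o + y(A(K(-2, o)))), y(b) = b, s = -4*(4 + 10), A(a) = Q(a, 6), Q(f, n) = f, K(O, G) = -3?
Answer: I*√34330 ≈ 185.28*I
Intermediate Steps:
A(a) = a
s = -56 (s = -4*14 = -56)
F(o) = √(-3 + o) (F(o) = √(o - 3) = √(-3 + o))
√(-34330 + F(3)*s) = √(-34330 + √(-3 + 3)*(-56)) = √(-34330 + √0*(-56)) = √(-34330 + 0*(-56)) = √(-34330 + 0) = √(-34330) = I*√34330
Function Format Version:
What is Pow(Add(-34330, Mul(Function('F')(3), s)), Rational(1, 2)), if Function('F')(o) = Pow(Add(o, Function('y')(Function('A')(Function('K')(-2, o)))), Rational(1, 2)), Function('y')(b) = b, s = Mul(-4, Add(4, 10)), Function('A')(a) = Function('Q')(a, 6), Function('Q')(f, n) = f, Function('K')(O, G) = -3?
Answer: Mul(I, Pow(34330, Rational(1, 2))) ≈ Mul(185.28, I)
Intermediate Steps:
Function('A')(a) = a
s = -56 (s = Mul(-4, 14) = -56)
Function('F')(o) = Pow(Add(-3, o), Rational(1, 2)) (Function('F')(o) = Pow(Add(o, -3), Rational(1, 2)) = Pow(Add(-3, o), Rational(1, 2)))
Pow(Add(-34330, Mul(Function('F')(3), s)), Rational(1, 2)) = Pow(Add(-34330, Mul(Pow(Add(-3, 3), Rational(1, 2)), -56)), Rational(1, 2)) = Pow(Add(-34330, Mul(Pow(0, Rational(1, 2)), -56)), Rational(1, 2)) = Pow(Add(-34330, Mul(0, -56)), Rational(1, 2)) = Pow(Add(-34330, 0), Rational(1, 2)) = Pow(-34330, Rational(1, 2)) = Mul(I, Pow(34330, Rational(1, 2)))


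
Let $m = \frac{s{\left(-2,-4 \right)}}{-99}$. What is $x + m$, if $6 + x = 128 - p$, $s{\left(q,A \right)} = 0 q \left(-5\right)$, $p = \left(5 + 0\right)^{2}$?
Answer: $97$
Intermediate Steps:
$p = 25$ ($p = 5^{2} = 25$)
$s{\left(q,A \right)} = 0$ ($s{\left(q,A \right)} = 0 \left(-5\right) = 0$)
$x = 97$ ($x = -6 + \left(128 - 25\right) = -6 + 103 = 97$)
$m = 0$ ($m = \frac{0}{-99} = 0 \left(- \frac{1}{99}\right) = 0$)
$x + m = 97 + 0 = 97$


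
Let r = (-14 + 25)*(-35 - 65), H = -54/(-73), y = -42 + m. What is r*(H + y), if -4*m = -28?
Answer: 2751100/73 ≈ 37686.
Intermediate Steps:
m = 7 (m = -1/4*(-28) = 7)
y = -35 (y = -42 + 7 = -35)
H = 54/73 (H = -54*(-1/73) = 54/73 ≈ 0.73973)
r = -1100 (r = 11*(-100) = -1100)
r*(H + y) = -1100*(54/73 - 35) = -1100*(-2501/73) = 2751100/73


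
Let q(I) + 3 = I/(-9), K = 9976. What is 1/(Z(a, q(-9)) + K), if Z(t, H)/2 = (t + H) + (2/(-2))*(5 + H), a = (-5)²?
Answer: 1/10016 ≈ 9.9840e-5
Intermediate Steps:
q(I) = -3 - I/9 (q(I) = -3 + I/(-9) = -3 + I*(-⅑) = -3 - I/9)
a = 25
Z(t, H) = -10 + 2*t (Z(t, H) = 2*((t + H) + (2/(-2))*(5 + H)) = 2*((H + t) + (2*(-½))*(5 + H)) = 2*((H + t) - (5 + H)) = 2*((H + t) + (-5 - H)) = 2*(-5 + t) = -10 + 2*t)
1/(Z(a, q(-9)) + K) = 1/((-10 + 2*25) + 9976) = 1/((-10 + 50) + 9976) = 1/(40 + 9976) = 1/10016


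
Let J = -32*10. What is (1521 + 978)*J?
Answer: -799680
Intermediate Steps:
J = -320
(1521 + 978)*J = (1521 + 978)*(-320) = 2499*(-320) = -799680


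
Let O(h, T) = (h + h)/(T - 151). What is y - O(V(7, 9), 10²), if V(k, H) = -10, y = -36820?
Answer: -1877840/51 ≈ -36820.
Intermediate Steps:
O(h, T) = 2*h/(-151 + T) (O(h, T) = (2*h)/(-151 + T) = 2*h/(-151 + T))
y - O(V(7, 9), 10²) = -36820 - 2*(-10)/(-151 + 10²) = -36820 - 2*(-10)/(-151 + 100) = -36820 - 2*(-10)/(-51) = -36820 - 2*(-10)*(-1)/51 = -36820 - 1*20/51 = -36820 - 20/51 = -1877840/51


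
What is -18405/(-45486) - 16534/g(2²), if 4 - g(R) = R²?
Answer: 10448422/7581 ≈ 1378.2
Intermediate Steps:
g(R) = 4 - R²
-18405/(-45486) - 16534/g(2²) = -18405/(-45486) - 16534/(4 - (2²)²) = -18405*(-1/45486) - 16534/(4 - 1*4²) = 2045/5054 - 16534/(4 - 1*16) = 2045/5054 - 16534/(4 - 16) = 2045/5054 - 16534/(-12) = 2045/5054 - 16534*(-1/12) = 2045/5054 + 8267/6 = 10448422/7581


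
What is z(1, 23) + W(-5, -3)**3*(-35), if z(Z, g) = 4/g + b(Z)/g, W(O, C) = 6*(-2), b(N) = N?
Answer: 1391045/23 ≈ 60480.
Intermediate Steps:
W(O, C) = -12
z(Z, g) = 4/g + Z/g
z(1, 23) + W(-5, -3)**3*(-35) = (4 + 1)/23 + (-12)**3*(-35) = (1/23)*5 - 1728*(-35) = 5/23 + 60480 = 1391045/23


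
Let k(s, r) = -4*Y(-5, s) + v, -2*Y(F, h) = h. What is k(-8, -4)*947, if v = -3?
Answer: -17993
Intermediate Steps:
Y(F, h) = -h/2
k(s, r) = -3 + 2*s (k(s, r) = -(-2)*s - 3 = 2*s - 3 = -3 + 2*s)
k(-8, -4)*947 = (-3 + 2*(-8))*947 = (-3 - 16)*947 = -19*947 = -17993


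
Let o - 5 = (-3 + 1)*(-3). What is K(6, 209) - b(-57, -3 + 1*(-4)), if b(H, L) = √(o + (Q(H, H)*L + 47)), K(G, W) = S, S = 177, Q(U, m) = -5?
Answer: 177 - √93 ≈ 167.36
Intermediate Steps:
o = 11 (o = 5 + (-3 + 1)*(-3) = 5 - 2*(-3) = 5 + 6 = 11)
K(G, W) = 177
b(H, L) = √(58 - 5*L) (b(H, L) = √(11 + (-5*L + 47)) = √(11 + (47 - 5*L)) = √(58 - 5*L))
K(6, 209) - b(-57, -3 + 1*(-4)) = 177 - √(58 - 5*(-3 + 1*(-4))) = 177 - √(58 - 5*(-3 - 4)) = 177 - √(58 - 5*(-7)) = 177 - √(58 + 35) = 177 - √93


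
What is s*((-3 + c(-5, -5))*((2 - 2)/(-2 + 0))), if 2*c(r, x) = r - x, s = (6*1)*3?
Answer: 0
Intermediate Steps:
s = 18 (s = 6*3 = 18)
c(r, x) = r/2 - x/2 (c(r, x) = (r - x)/2 = r/2 - x/2)
s*((-3 + c(-5, -5))*((2 - 2)/(-2 + 0))) = 18*((-3 + ((½)*(-5) - ½*(-5)))*((2 - 2)/(-2 + 0))) = 18*((-3 + (-5/2 + 5/2))*(0/(-2))) = 18*((-3 + 0)*(0*(-½))) = 18*(-3*0) = 18*0 = 0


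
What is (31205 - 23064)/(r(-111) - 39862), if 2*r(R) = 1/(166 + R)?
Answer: -895510/4384819 ≈ -0.20423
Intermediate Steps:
r(R) = 1/(2*(166 + R))
(31205 - 23064)/(r(-111) - 39862) = (31205 - 23064)/(1/(2*(166 - 111)) - 39862) = 8141/((1/2)/55 - 39862) = 8141/((1/2)*(1/55) - 39862) = 8141/(1/110 - 39862) = 8141/(-4384819/110) = 8141*(-110/4384819) = -895510/4384819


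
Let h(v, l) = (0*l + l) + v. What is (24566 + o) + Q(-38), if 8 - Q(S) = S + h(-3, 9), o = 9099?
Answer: 33705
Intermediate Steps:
h(v, l) = l + v (h(v, l) = (0 + l) + v = l + v)
Q(S) = 2 - S (Q(S) = 8 - (S + (9 - 3)) = 8 - (S + 6) = 8 - (6 + S) = 8 + (-6 - S) = 2 - S)
(24566 + o) + Q(-38) = (24566 + 9099) + (2 - 1*(-38)) = 33665 + (2 + 38) = 33665 + 40 = 33705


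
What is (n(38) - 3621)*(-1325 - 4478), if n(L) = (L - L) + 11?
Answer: 20948830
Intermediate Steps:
n(L) = 11 (n(L) = 0 + 11 = 11)
(n(38) - 3621)*(-1325 - 4478) = (11 - 3621)*(-1325 - 4478) = -3610*(-5803) = 20948830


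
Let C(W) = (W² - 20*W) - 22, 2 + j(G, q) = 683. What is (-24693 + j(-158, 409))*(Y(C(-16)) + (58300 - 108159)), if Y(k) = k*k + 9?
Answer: -6172668792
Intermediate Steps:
j(G, q) = 681 (j(G, q) = -2 + 683 = 681)
C(W) = -22 + W² - 20*W
Y(k) = 9 + k² (Y(k) = k² + 9 = 9 + k²)
(-24693 + j(-158, 409))*(Y(C(-16)) + (58300 - 108159)) = (-24693 + 681)*((9 + (-22 + (-16)² - 20*(-16))²) + (58300 - 108159)) = -24012*((9 + (-22 + 256 + 320)²) - 49859) = -24012*((9 + 554²) - 49859) = -24012*((9 + 306916) - 49859) = -24012*(306925 - 49859) = -24012*257066 = -6172668792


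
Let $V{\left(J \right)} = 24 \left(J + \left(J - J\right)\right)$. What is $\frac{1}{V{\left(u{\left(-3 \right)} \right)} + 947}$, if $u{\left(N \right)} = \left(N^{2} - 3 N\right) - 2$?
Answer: $\frac{1}{1331} \approx 0.00075131$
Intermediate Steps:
$u{\left(N \right)} = -2 + N^{2} - 3 N$
$V{\left(J \right)} = 24 J$ ($V{\left(J \right)} = 24 \left(J + 0\right) = 24 J$)
$\frac{1}{V{\left(u{\left(-3 \right)} \right)} + 947} = \frac{1}{24 \left(-2 + \left(-3\right)^{2} - -9\right) + 947} = \frac{1}{24 \left(-2 + 9 + 9\right) + 947} = \frac{1}{24 \cdot 16 + 947} = \frac{1}{384 + 947} = \frac{1}{1331}$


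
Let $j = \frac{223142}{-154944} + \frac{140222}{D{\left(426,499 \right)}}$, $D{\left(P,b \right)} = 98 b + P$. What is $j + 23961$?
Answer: $\frac{5723328204667}{238846176} \approx 23962.0$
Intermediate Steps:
$D{\left(P,b \right)} = P + 98 b$
$j = \frac{334981531}{238846176}$ ($j = \frac{223142}{-154944} + \frac{140222}{426 + 98 \cdot 499} = 223142 \left(- \frac{1}{154944}\right) + \frac{140222}{426 + 48902} = - \frac{111571}{77472} + \frac{140222}{49328} = - \frac{111571}{77472} + 140222 \cdot \frac{1}{49328} = - \frac{111571}{77472} + \frac{70111}{24664} = \frac{334981531}{238846176} \approx 1.4025$)
$j + 23961 = \frac{334981531}{238846176} + 23961 = \frac{5723328204667}{238846176}$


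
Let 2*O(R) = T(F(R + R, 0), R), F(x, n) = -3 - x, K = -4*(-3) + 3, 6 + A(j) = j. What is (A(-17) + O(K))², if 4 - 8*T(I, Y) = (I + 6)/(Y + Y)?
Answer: 13184161/25600 ≈ 515.01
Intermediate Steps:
A(j) = -6 + j
K = 15 (K = 12 + 3 = 15)
T(I, Y) = ½ - (6 + I)/(16*Y) (T(I, Y) = ½ - (I + 6)/(8*(Y + Y)) = ½ - (6 + I)/(8*(2*Y)) = ½ - (6 + I)*1/(2*Y)/8 = ½ - (6 + I)/(16*Y))
O(R) = (-3 + 10*R)/(32*R) (O(R) = ((-6 - (-3 - (R + R)) + 8*R)/(16*R))/2 = ((-6 - (-3 - 2*R) + 8*R)/(16*R))/2 = ((-6 + (3 + 2*R) + 8*R)/(16*R))/2 = ((-3 + 10*R)/(16*R))/2 = (-3 + 10*R)/(32*R))
(A(-17) + O(K))² = ((-6 - 17) + (1/32)*(-3 + 10*15)/15)² = (-23 + (1/32)*(1/15)*(-3 + 150))² = (-23 + (1/32)*(1/15)*147)² = (-23 + 49/160)² = (-3631/160)² = 13184161/25600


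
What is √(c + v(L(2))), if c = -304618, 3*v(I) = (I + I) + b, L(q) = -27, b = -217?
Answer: 5*I*√109695/3 ≈ 552.0*I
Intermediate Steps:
v(I) = -217/3 + 2*I/3 (v(I) = ((I + I) - 217)/3 = (2*I - 217)/3 = (-217 + 2*I)/3 = -217/3 + 2*I/3)
√(c + v(L(2))) = √(-304618 + (-217/3 + (⅔)*(-27))) = √(-304618 + (-217/3 - 18)) = √(-304618 - 271/3) = √(-914125/3) = 5*I*√109695/3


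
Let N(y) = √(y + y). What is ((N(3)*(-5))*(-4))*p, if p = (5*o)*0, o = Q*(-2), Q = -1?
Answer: 0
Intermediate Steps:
o = 2 (o = -1*(-2) = 2)
N(y) = √2*√y (N(y) = √(2*y) = √2*√y)
p = 0 (p = (5*2)*0 = 10*0 = 0)
((N(3)*(-5))*(-4))*p = (((√2*√3)*(-5))*(-4))*0 = ((√6*(-5))*(-4))*0 = (-5*√6*(-4))*0 = (20*√6)*0 = 0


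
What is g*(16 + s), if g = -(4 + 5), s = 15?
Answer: -279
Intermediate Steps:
g = -9 (g = -1*9 = -9)
g*(16 + s) = -9*(16 + 15) = -9*31 = -279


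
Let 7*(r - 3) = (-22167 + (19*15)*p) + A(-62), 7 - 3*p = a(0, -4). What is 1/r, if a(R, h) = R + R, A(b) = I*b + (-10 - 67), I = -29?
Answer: -7/19760 ≈ -0.00035425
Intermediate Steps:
A(b) = -77 - 29*b (A(b) = -29*b + (-10 - 67) = -29*b - 77 = -77 - 29*b)
a(R, h) = 2*R
p = 7/3 (p = 7/3 - 2*0/3 = 7/3 - 1/3*0 = 7/3 + 0 = 7/3 ≈ 2.3333)
r = -19760/7 (r = 3 + ((-22167 + (19*15)*(7/3)) + (-77 - 29*(-62)))/7 = 3 + ((-22167 + 285*(7/3)) + (-77 + 1798))/7 = 3 + ((-22167 + 665) + 1721)/7 = 3 + (-21502 + 1721)/7 = 3 + (1/7)*(-19781) = 3 - 19781/7 = -19760/7 ≈ -2822.9)
1/r = 1/(-19760/7) = -7/19760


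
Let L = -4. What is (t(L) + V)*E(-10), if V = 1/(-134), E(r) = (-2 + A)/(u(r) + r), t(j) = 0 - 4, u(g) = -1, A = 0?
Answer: -537/737 ≈ -0.72863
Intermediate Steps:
t(j) = -4
E(r) = -2/(-1 + r) (E(r) = (-2 + 0)/(-1 + r) = -2/(-1 + r))
V = -1/134 ≈ -0.0074627
(t(L) + V)*E(-10) = (-4 - 1/134)*(-2/(-1 - 10)) = -(-537)/(67*(-11)) = -(-537)*(-1)/(67*11) = -537/134*2/11 = -537/737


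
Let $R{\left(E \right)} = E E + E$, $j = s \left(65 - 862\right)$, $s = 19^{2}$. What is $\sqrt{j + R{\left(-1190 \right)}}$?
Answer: $\sqrt{1127193} \approx 1061.7$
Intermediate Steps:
$s = 361$
$j = -287717$ ($j = 361 \left(65 - 862\right) = 361 \left(-797\right) = -287717$)
$R{\left(E \right)} = E + E^{2}$ ($R{\left(E \right)} = E^{2} + E = E + E^{2}$)
$\sqrt{j + R{\left(-1190 \right)}} = \sqrt{-287717 - 1190 \left(1 - 1190\right)} = \sqrt{-287717 - -1414910} = \sqrt{-287717 + 1414910} = \sqrt{1127193}$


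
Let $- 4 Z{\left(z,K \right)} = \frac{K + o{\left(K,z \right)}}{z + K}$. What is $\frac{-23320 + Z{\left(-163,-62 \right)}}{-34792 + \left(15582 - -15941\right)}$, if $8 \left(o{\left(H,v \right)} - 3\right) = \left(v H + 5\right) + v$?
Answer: $\frac{5996233}{840600} \approx 7.1333$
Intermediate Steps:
$o{\left(H,v \right)} = \frac{29}{8} + \frac{v}{8} + \frac{H v}{8}$ ($o{\left(H,v \right)} = 3 + \frac{\left(v H + 5\right) + v}{8} = 3 + \frac{\left(H v + 5\right) + v}{8} = 3 + \frac{\left(5 + H v\right) + v}{8} = 3 + \frac{5 + v + H v}{8} = 3 + \left(\frac{5}{8} + \frac{v}{8} + \frac{H v}{8}\right) = \frac{29}{8} + \frac{v}{8} + \frac{H v}{8}$)
$Z{\left(z,K \right)} = - \frac{\frac{29}{8} + K + \frac{z}{8} + \frac{K z}{8}}{4 \left(K + z\right)}$ ($Z{\left(z,K \right)} = - \frac{\left(K + \left(\frac{29}{8} + \frac{z}{8} + \frac{K z}{8}\right)\right) \frac{1}{z + K}}{4} = - \frac{\left(\frac{29}{8} + K + \frac{z}{8} + \frac{K z}{8}\right) \frac{1}{K + z}}{4} = - \frac{\frac{1}{K + z} \left(\frac{29}{8} + K + \frac{z}{8} + \frac{K z}{8}\right)}{4} = - \frac{\frac{29}{8} + K + \frac{z}{8} + \frac{K z}{8}}{4 \left(K + z\right)}$)
$\frac{-23320 + Z{\left(-163,-62 \right)}}{-34792 + \left(15582 - -15941\right)} = \frac{-23320 + \frac{-29 - -163 - -496 - \left(-62\right) \left(-163\right)}{32 \left(-62 - 163\right)}}{-34792 + \left(15582 - -15941\right)} = \frac{-23320 + \frac{-29 + 163 + 496 - 10106}{32 \left(-225\right)}}{-34792 + \left(15582 + 15941\right)} = \frac{-23320 + \frac{1}{32} \left(- \frac{1}{225}\right) \left(-9476\right)}{-34792 + 31523} = \frac{-23320 + \frac{2369}{1800}}{-3269} = \left(- \frac{41973631}{1800}\right) \left(- \frac{1}{3269}\right) = \frac{5996233}{840600}$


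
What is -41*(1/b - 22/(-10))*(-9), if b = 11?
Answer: 46494/55 ≈ 845.35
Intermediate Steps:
-41*(1/b - 22/(-10))*(-9) = -41*(1/11 - 22/(-10))*(-9) = -41*(1*(1/11) - 22*(-⅒))*(-9) = -41*(1/11 + 11/5)*(-9) = -41*126/55*(-9) = -5166/55*(-9) = 46494/55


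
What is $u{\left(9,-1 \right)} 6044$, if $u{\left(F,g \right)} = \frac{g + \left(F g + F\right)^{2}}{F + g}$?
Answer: $- \frac{1511}{2} \approx -755.5$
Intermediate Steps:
$u{\left(F,g \right)} = \frac{g + \left(F + F g\right)^{2}}{F + g}$
$u{\left(9,-1 \right)} 6044 = \frac{-1 + 9^{2} \left(1 - 1\right)^{2}}{9 - 1} \cdot 6044 = \frac{-1 + 81 \cdot 0^{2}}{8} \cdot 6044 = \frac{-1 + 81 \cdot 0}{8} \cdot 6044 = \frac{-1 + 0}{8} \cdot 6044 = \frac{1}{8} \left(-1\right) 6044 = \left(- \frac{1}{8}\right) 6044 = - \frac{1511}{2}$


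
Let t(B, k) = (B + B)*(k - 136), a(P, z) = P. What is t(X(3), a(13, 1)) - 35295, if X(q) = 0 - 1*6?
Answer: -33819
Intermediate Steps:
X(q) = -6 (X(q) = 0 - 6 = -6)
t(B, k) = 2*B*(-136 + k) (t(B, k) = (2*B)*(-136 + k) = 2*B*(-136 + k))
t(X(3), a(13, 1)) - 35295 = 2*(-6)*(-136 + 13) - 35295 = 2*(-6)*(-123) - 35295 = 1476 - 35295 = -33819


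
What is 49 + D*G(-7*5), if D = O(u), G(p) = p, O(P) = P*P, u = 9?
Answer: -2786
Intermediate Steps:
O(P) = P²
D = 81 (D = 9² = 81)
49 + D*G(-7*5) = 49 + 81*(-7*5) = 49 + 81*(-35) = 49 - 2835 = -2786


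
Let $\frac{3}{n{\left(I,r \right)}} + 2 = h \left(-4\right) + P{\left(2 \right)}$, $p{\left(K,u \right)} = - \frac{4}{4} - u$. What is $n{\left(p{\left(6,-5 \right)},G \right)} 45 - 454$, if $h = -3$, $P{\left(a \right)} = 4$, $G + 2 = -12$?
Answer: $- \frac{6221}{14} \approx -444.36$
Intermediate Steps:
$G = -14$ ($G = -2 - 12 = -14$)
$p{\left(K,u \right)} = -1 - u$ ($p{\left(K,u \right)} = \left(-4\right) \frac{1}{4} - u = -1 - u$)
$n{\left(I,r \right)} = \frac{3}{14}$ ($n{\left(I,r \right)} = \frac{3}{-2 + \left(\left(-3\right) \left(-4\right) + 4\right)} = \frac{3}{-2 + \left(12 + 4\right)} = \frac{3}{-2 + 16} = \frac{3}{14}$)
$n{\left(p{\left(6,-5 \right)},G \right)} 45 - 454 = \frac{3}{14} \cdot 45 - 454 = \frac{135}{14} - 454 = - \frac{6221}{14}$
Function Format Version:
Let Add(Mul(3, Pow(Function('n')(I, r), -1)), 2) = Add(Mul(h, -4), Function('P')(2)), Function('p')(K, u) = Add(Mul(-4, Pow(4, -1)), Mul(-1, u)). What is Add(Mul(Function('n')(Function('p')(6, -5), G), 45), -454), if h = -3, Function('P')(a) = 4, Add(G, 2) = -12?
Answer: Rational(-6221, 14) ≈ -444.36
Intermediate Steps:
G = -14 (G = Add(-2, -12) = -14)
Function('p')(K, u) = Add(-1, Mul(-1, u)) (Function('p')(K, u) = Add(Mul(-4, Rational(1, 4)), Mul(-1, u)) = Add(-1, Mul(-1, u)))
Function('n')(I, r) = Rational(3, 14) (Function('n')(I, r) = Mul(3, Pow(Add(-2, Add(Mul(-3, -4), 4)), -1)) = Mul(3, Pow(Add(-2, Add(12, 4)), -1)) = Mul(3, Pow(Add(-2, 16), -1)) = Mul(3, Pow(14, -1)) = Mul(3, Rational(1, 14)) = Rational(3, 14))
Add(Mul(Function('n')(Function('p')(6, -5), G), 45), -454) = Add(Mul(Rational(3, 14), 45), -454) = Add(Rational(135, 14), -454) = Rational(-6221, 14)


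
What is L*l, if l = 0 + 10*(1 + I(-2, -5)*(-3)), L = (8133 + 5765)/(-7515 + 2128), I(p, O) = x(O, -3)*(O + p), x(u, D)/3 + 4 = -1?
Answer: 43639720/5387 ≈ 8100.9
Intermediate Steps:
x(u, D) = -15 (x(u, D) = -12 + 3*(-1) = -12 - 3 = -15)
I(p, O) = -15*O - 15*p (I(p, O) = -15*(O + p) = -15*O - 15*p)
L = -13898/5387 (L = 13898/(-5387) = 13898*(-1/5387) = -13898/5387 ≈ -2.5799)
l = -3140 (l = 0 + 10*(1 + (-15*(-5) - 15*(-2))*(-3)) = 0 + 10*(1 + (75 + 30)*(-3)) = 0 + 10*(1 + 105*(-3)) = 0 + 10*(1 - 315) = 0 + 10*(-314) = 0 - 3140 = -3140)
L*l = -13898/5387*(-3140) = 43639720/5387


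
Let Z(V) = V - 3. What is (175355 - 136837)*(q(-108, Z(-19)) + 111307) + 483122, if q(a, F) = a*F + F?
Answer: 4378477520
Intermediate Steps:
Z(V) = -3 + V
q(a, F) = F + F*a (q(a, F) = F*a + F = F + F*a)
(175355 - 136837)*(q(-108, Z(-19)) + 111307) + 483122 = (175355 - 136837)*((-3 - 19)*(1 - 108) + 111307) + 483122 = 38518*(-22*(-107) + 111307) + 483122 = 38518*(2354 + 111307) + 483122 = 38518*113661 + 483122 = 4377994398 + 483122 = 4378477520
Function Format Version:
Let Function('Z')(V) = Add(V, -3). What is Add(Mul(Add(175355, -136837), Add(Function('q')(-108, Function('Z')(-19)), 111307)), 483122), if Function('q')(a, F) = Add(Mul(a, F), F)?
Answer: 4378477520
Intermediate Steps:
Function('Z')(V) = Add(-3, V)
Function('q')(a, F) = Add(F, Mul(F, a)) (Function('q')(a, F) = Add(Mul(F, a), F) = Add(F, Mul(F, a)))
Add(Mul(Add(175355, -136837), Add(Function('q')(-108, Function('Z')(-19)), 111307)), 483122) = Add(Mul(Add(175355, -136837), Add(Mul(Add(-3, -19), Add(1, -108)), 111307)), 483122) = Add(Mul(38518, Add(Mul(-22, -107), 111307)), 483122) = Add(Mul(38518, Add(2354, 111307)), 483122) = Add(Mul(38518, 113661), 483122) = Add(4377994398, 483122) = 4378477520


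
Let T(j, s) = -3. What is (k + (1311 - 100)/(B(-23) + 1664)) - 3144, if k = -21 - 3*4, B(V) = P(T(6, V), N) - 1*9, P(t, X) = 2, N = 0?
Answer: -5263078/1657 ≈ -3176.3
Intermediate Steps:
B(V) = -7 (B(V) = 2 - 1*9 = 2 - 9 = -7)
k = -33 (k = -21 - 12 = -33)
(k + (1311 - 100)/(B(-23) + 1664)) - 3144 = (-33 + (1311 - 100)/(-7 + 1664)) - 3144 = (-33 + 1211/1657) - 3144 = -53470/1657 - 3144 = -5263078/1657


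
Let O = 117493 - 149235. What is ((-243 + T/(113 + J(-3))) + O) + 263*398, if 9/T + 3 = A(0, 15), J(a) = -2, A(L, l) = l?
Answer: 10757973/148 ≈ 72689.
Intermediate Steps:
T = 3/4 (T = 9/(-3 + 15) = 9/12 = 9*(1/12) = 3/4 ≈ 0.75000)
O = -31742
((-243 + T/(113 + J(-3))) + O) + 263*398 = ((-243 + 3/(4*(113 - 2))) - 31742) + 263*398 = ((-243 + (3/4)/111) - 31742) + 104674 = ((-243 + (3/4)*(1/111)) - 31742) + 104674 = ((-243 + 1/148) - 31742) + 104674 = (-35963/148 - 31742) + 104674 = -4733779/148 + 104674 = 10757973/148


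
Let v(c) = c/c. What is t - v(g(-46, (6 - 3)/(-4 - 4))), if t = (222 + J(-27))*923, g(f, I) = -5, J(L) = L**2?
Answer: 877772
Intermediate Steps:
v(c) = 1
t = 877773 (t = (222 + (-27)**2)*923 = (222 + 729)*923 = 951*923 = 877773)
t - v(g(-46, (6 - 3)/(-4 - 4))) = 877773 - 1*1 = 877773 - 1 = 877772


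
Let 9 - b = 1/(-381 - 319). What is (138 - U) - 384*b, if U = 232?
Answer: -621346/175 ≈ -3550.5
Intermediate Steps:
b = 6301/700 (b = 9 - 1/(-381 - 319) = 9 - 1/(-700) = 9 - 1*(-1/700) = 9 + 1/700 = 6301/700 ≈ 9.0014)
(138 - U) - 384*b = (138 - 1*232) - 384*6301/700 = (138 - 232) - 604896/175 = -94 - 604896/175 = -621346/175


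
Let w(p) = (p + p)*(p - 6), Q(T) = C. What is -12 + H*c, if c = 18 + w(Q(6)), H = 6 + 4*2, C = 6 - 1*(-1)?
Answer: 436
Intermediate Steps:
C = 7 (C = 6 + 1 = 7)
H = 14 (H = 6 + 8 = 14)
Q(T) = 7
w(p) = 2*p*(-6 + p) (w(p) = (2*p)*(-6 + p) = 2*p*(-6 + p))
c = 32 (c = 18 + 2*7*(-6 + 7) = 18 + 2*7*1 = 18 + 14 = 32)
-12 + H*c = -12 + 14*32 = -12 + 448 = 436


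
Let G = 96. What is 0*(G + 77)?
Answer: 0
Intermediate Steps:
0*(G + 77) = 0*(96 + 77) = 0*173 = 0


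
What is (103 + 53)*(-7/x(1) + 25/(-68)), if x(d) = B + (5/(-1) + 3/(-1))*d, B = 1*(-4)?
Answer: 572/17 ≈ 33.647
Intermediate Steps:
B = -4
x(d) = -4 - 8*d (x(d) = -4 + (5/(-1) + 3/(-1))*d = -4 + (5*(-1) + 3*(-1))*d = -4 + (-5 - 3)*d = -4 - 8*d)
(103 + 53)*(-7/x(1) + 25/(-68)) = (103 + 53)*(-7/(-4 - 8*1) + 25/(-68)) = 156*(-7/(-4 - 8) + 25*(-1/68)) = 156*(-7/(-12) - 25/68) = 156*(-7*(-1/12) - 25/68) = 156*(7/12 - 25/68) = 156*(11/51) = 572/17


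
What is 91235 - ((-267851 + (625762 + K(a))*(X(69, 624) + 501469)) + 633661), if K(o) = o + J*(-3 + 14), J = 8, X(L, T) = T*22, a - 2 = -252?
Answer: -322307517775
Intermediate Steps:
a = -250 (a = 2 - 252 = -250)
X(L, T) = 22*T
K(o) = 88 + o (K(o) = o + 8*(-3 + 14) = o + 8*11 = o + 88 = 88 + o)
91235 - ((-267851 + (625762 + K(a))*(X(69, 624) + 501469)) + 633661) = 91235 - ((-267851 + (625762 + (88 - 250))*(22*624 + 501469)) + 633661) = 91235 - ((-267851 + (625762 - 162)*(13728 + 501469)) + 633661) = 91235 - ((-267851 + 625600*515197) + 633661) = 91235 - ((-267851 + 322307243200) + 633661) = 91235 - (322306975349 + 633661) = 91235 - 1*322307609010 = 91235 - 322307609010 = -322307517775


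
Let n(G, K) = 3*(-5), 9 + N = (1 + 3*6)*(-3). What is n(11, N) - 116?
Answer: -131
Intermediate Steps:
N = -66 (N = -9 + (1 + 3*6)*(-3) = -9 + (1 + 18)*(-3) = -9 + 19*(-3) = -9 - 57 = -66)
n(G, K) = -15
n(11, N) - 116 = -15 - 116 = -131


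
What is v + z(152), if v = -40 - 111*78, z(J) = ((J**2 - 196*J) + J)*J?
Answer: -1002170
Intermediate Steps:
z(J) = J*(J**2 - 195*J) (z(J) = (J**2 - 195*J)*J = J*(J**2 - 195*J))
v = -8698 (v = -40 - 8658 = -8698)
v + z(152) = -8698 + 152**2*(-195 + 152) = -8698 + 23104*(-43) = -8698 - 993472 = -1002170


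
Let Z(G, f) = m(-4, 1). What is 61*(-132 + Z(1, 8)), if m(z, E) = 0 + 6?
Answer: -7686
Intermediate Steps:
m(z, E) = 6
Z(G, f) = 6
61*(-132 + Z(1, 8)) = 61*(-132 + 6) = 61*(-126) = -7686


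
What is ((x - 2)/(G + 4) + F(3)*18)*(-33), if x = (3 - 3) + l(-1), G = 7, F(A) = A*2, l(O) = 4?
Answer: -3570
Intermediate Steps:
F(A) = 2*A
x = 4 (x = (3 - 3) + 4 = 0 + 4 = 4)
((x - 2)/(G + 4) + F(3)*18)*(-33) = ((4 - 2)/(7 + 4) + (2*3)*18)*(-33) = (2/11 + 6*18)*(-33) = (2*(1/11) + 108)*(-33) = (2/11 + 108)*(-33) = (1190/11)*(-33) = -3570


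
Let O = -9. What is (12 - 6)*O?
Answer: -54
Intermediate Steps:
(12 - 6)*O = (12 - 6)*(-9) = 6*(-9) = -54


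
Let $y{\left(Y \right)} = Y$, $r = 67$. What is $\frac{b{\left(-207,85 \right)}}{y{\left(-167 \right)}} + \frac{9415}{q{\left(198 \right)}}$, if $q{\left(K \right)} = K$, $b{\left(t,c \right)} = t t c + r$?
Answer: $- \frac{719589631}{33066} \approx -21762.0$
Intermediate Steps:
$b{\left(t,c \right)} = 67 + c t^{2}$ ($b{\left(t,c \right)} = t t c + 67 = t^{2} c + 67 = c t^{2} + 67 = 67 + c t^{2}$)
$\frac{b{\left(-207,85 \right)}}{y{\left(-167 \right)}} + \frac{9415}{q{\left(198 \right)}} = \frac{67 + 85 \left(-207\right)^{2}}{-167} + \frac{9415}{198} = \left(67 + 85 \cdot 42849\right) \left(- \frac{1}{167}\right) + 9415 \cdot \frac{1}{198} = \left(67 + 3642165\right) \left(- \frac{1}{167}\right) + \frac{9415}{198} = 3642232 \left(- \frac{1}{167}\right) + \frac{9415}{198} = - \frac{3642232}{167} + \frac{9415}{198} = - \frac{719589631}{33066}$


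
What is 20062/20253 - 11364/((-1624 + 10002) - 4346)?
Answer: -4146253/2268336 ≈ -1.8279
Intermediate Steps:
20062/20253 - 11364/((-1624 + 10002) - 4346) = 20062*(1/20253) - 11364/(8378 - 4346) = 20062/20253 - 11364/4032 = 20062/20253 - 11364*1/4032 = 20062/20253 - 947/336 = -4146253/2268336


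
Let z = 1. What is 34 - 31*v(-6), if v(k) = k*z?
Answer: 220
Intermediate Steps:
v(k) = k (v(k) = k*1 = k)
34 - 31*v(-6) = 34 - 31*(-6) = 34 + 186 = 220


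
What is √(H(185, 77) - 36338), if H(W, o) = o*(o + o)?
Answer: 12*I*√170 ≈ 156.46*I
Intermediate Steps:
H(W, o) = 2*o² (H(W, o) = o*(2*o) = 2*o²)
√(H(185, 77) - 36338) = √(2*77² - 36338) = √(2*5929 - 36338) = √(11858 - 36338) = √(-24480) = 12*I*√170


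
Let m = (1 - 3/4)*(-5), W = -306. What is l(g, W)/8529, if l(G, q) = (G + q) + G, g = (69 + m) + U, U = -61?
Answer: -195/5686 ≈ -0.034295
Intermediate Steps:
m = -5/4 (m = (1 - 3*¼)*(-5) = (1 - ¾)*(-5) = (¼)*(-5) = -5/4 ≈ -1.2500)
g = 27/4 (g = (69 - 5/4) - 61 = 271/4 - 61 = 27/4 ≈ 6.7500)
l(G, q) = q + 2*G
l(g, W)/8529 = (-306 + 2*(27/4))/8529 = (-306 + 27/2)*(1/8529) = -585/2*1/8529 = -195/5686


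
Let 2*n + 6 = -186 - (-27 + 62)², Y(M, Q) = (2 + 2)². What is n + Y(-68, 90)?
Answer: -1385/2 ≈ -692.50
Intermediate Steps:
Y(M, Q) = 16 (Y(M, Q) = 4² = 16)
n = -1417/2 (n = -3 + (-186 - (-27 + 62)²)/2 = -3 + (-186 - 1*35²)/2 = -3 + (-186 - 1*1225)/2 = -3 + (-186 - 1225)/2 = -3 + (½)*(-1411) = -3 - 1411/2 = -1417/2 ≈ -708.50)
n + Y(-68, 90) = -1417/2 + 16 = -1385/2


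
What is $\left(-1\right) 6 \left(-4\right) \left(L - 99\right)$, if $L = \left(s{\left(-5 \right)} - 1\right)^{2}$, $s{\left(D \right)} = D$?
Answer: $-1512$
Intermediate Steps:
$L = 36$ ($L = \left(-5 - 1\right)^{2} = \left(-6\right)^{2} = 36$)
$\left(-1\right) 6 \left(-4\right) \left(L - 99\right) = \left(-1\right) 6 \left(-4\right) \left(36 - 99\right) = \left(-6\right) \left(-4\right) \left(-63\right) = 24 \left(-63\right) = -1512$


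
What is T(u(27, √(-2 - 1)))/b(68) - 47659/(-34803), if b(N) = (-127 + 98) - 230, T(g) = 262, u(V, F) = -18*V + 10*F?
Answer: 3225295/9013977 ≈ 0.35781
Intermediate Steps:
b(N) = -259 (b(N) = -29 - 230 = -259)
T(u(27, √(-2 - 1)))/b(68) - 47659/(-34803) = 262/(-259) - 47659/(-34803) = 262*(-1/259) - 47659*(-1/34803) = -262/259 + 47659/34803 = 3225295/9013977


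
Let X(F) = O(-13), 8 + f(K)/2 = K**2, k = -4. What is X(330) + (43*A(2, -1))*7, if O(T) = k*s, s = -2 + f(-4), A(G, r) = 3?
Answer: 847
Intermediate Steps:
f(K) = -16 + 2*K**2
s = 14 (s = -2 + (-16 + 2*(-4)**2) = -2 + (-16 + 2*16) = -2 + (-16 + 32) = -2 + 16 = 14)
O(T) = -56 (O(T) = -4*14 = -56)
X(F) = -56
X(330) + (43*A(2, -1))*7 = -56 + (43*3)*7 = -56 + 129*7 = -56 + 903 = 847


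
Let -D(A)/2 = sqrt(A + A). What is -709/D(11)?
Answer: 709*sqrt(22)/44 ≈ 75.580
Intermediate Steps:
D(A) = -2*sqrt(2)*sqrt(A) (D(A) = -2*sqrt(A + A) = -2*sqrt(2)*sqrt(A))
-709/D(11) = -709*(-sqrt(22)/44) = -(-709)*sqrt(22)/44 = 709*sqrt(22)/44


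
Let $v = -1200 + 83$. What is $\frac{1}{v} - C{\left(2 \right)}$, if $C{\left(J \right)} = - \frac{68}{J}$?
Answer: $\frac{37977}{1117} \approx 33.999$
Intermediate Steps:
$v = -1117$
$\frac{1}{v} - C{\left(2 \right)} = \frac{1}{-1117} - - \frac{68}{2} = - \frac{1}{1117} - \left(-68\right) \frac{1}{2} = - \frac{1}{1117} - -34 = - \frac{1}{1117} + 34 = \frac{37977}{1117}$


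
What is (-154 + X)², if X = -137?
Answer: 84681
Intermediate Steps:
(-154 + X)² = (-154 - 137)² = (-291)² = 84681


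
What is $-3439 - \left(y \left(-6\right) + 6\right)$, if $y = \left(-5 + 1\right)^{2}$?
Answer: $-3349$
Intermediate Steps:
$y = 16$ ($y = \left(-4\right)^{2} = 16$)
$-3439 - \left(y \left(-6\right) + 6\right) = -3439 - \left(16 \left(-6\right) + 6\right) = -3439 - \left(-96 + 6\right) = -3439 - -90 = -3439 + 90 = -3349$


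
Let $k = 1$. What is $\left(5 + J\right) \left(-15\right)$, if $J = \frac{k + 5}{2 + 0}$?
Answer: $-120$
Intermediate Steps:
$J = 3$ ($J = \frac{1 + 5}{2 + 0} = \frac{6}{2} = 6 \cdot \frac{1}{2} = 3$)
$\left(5 + J\right) \left(-15\right) = \left(5 + 3\right) \left(-15\right) = 8 \left(-15\right) = -120$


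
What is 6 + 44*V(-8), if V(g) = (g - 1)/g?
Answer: 111/2 ≈ 55.500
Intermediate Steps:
V(g) = (-1 + g)/g
6 + 44*V(-8) = 6 + 44*((-1 - 8)/(-8)) = 6 + 44*(-⅛*(-9)) = 6 + 44*(9/8) = 6 + 99/2 = 111/2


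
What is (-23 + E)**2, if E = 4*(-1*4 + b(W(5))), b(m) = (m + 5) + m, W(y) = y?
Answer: 441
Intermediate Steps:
b(m) = 5 + 2*m (b(m) = (5 + m) + m = 5 + 2*m)
E = 44 (E = 4*(-1*4 + (5 + 2*5)) = 4*(-4 + (5 + 10)) = 4*(-4 + 15) = 4*11 = 44)
(-23 + E)**2 = (-23 + 44)**2 = 21**2 = 441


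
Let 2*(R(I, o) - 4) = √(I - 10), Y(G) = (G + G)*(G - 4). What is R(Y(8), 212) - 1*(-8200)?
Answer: 8204 + 3*√6/2 ≈ 8207.7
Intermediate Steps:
Y(G) = 2*G*(-4 + G) (Y(G) = (2*G)*(-4 + G) = 2*G*(-4 + G))
R(I, o) = 4 + √(-10 + I)/2 (R(I, o) = 4 + √(I - 10)/2 = 4 + √(-10 + I)/2)
R(Y(8), 212) - 1*(-8200) = (4 + √(-10 + 2*8*(-4 + 8))/2) - 1*(-8200) = (4 + √(-10 + 2*8*4)/2) + 8200 = (4 + √(-10 + 64)/2) + 8200 = (4 + √54/2) + 8200 = (4 + (3*√6)/2) + 8200 = (4 + 3*√6/2) + 8200 = 8204 + 3*√6/2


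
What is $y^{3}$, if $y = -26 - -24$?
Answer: $-8$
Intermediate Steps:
$y = -2$ ($y = -26 + 24 = -2$)
$y^{3} = \left(-2\right)^{3} = -8$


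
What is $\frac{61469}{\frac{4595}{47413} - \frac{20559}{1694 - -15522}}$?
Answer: $- \frac{50174821663552}{895656347} \approx -56020.0$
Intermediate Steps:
$\frac{61469}{\frac{4595}{47413} - \frac{20559}{1694 - -15522}} = \frac{61469}{4595 \cdot \frac{1}{47413} - \frac{20559}{1694 + 15522}} = \frac{61469}{\frac{4595}{47413} - \frac{20559}{17216}} = \frac{61469}{- \frac{895656347}{816262208}} = 61469 \left(- \frac{816262208}{895656347}\right) = - \frac{50174821663552}{895656347}$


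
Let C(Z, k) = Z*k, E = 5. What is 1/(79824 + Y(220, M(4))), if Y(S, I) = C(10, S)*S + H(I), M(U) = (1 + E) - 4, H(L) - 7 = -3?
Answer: 1/563828 ≈ 1.7736e-6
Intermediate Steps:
H(L) = 4 (H(L) = 7 - 3 = 4)
M(U) = 2 (M(U) = (1 + 5) - 4 = 6 - 4 = 2)
Y(S, I) = 4 + 10*S² (Y(S, I) = (10*S)*S + 4 = 10*S² + 4 = 4 + 10*S²)
1/(79824 + Y(220, M(4))) = 1/(79824 + (4 + 10*220²)) = 1/(79824 + (4 + 10*48400)) = 1/(79824 + (4 + 484000)) = 1/(79824 + 484004) = 1/563828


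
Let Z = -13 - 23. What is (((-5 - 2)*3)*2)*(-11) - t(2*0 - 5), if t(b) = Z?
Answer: 498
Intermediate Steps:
Z = -36
t(b) = -36
(((-5 - 2)*3)*2)*(-11) - t(2*0 - 5) = (((-5 - 2)*3)*2)*(-11) - 1*(-36) = (-7*3*2)*(-11) + 36 = -21*2*(-11) + 36 = -42*(-11) + 36 = 462 + 36 = 498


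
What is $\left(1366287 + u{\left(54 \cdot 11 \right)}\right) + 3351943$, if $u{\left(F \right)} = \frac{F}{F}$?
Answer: $4718231$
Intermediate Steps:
$u{\left(F \right)} = 1$
$\left(1366287 + u{\left(54 \cdot 11 \right)}\right) + 3351943 = \left(1366287 + 1\right) + 3351943 = 1366288 + 3351943 = 4718231$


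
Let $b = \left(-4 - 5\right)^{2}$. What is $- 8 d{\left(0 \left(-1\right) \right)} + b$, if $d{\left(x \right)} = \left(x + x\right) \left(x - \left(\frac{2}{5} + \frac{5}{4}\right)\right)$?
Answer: $81$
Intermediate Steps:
$b = 81$ ($b = \left(-9\right)^{2} = 81$)
$d{\left(x \right)} = 2 x \left(- \frac{33}{20} + x\right)$ ($d{\left(x \right)} = 2 x \left(x - \frac{33}{20}\right) = 2 x \left(- \frac{33}{20} + x\right)$)
$- 8 d{\left(0 \left(-1\right) \right)} + b = - 8 \frac{0 \left(-1\right) \left(-33 + 20 \cdot 0 \left(-1\right)\right)}{10} + 81 = - 8 \cdot \frac{1}{10} \cdot 0 \left(-33 + 20 \cdot 0\right) + 81 = - 8 \cdot \frac{1}{10} \cdot 0 \left(-33 + 0\right) + 81 = - 8 \cdot \frac{1}{10} \cdot 0 \left(-33\right) + 81 = \left(-8\right) 0 + 81 = 0 + 81 = 81$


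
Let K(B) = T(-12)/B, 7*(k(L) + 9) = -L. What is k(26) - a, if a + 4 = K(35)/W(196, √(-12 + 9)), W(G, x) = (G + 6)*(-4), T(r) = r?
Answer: -61613/7070 ≈ -8.7147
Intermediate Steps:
W(G, x) = -24 - 4*G (W(G, x) = (6 + G)*(-4) = -24 - 4*G)
k(L) = -9 - L/7 (k(L) = -9 + (-L)/7 = -9 - L/7)
K(B) = -12/B
a = -28277/7070 (a = -4 + (-12/35)/(-24 - 4*196) = -4 + (-12*1/35)/(-24 - 784) = -4 - 12/35/(-808) = -4 - 12/35*(-1/808) = -4 + 3/7070 = -28277/7070 ≈ -3.9996)
k(26) - a = (-9 - ⅐*26) - 1*(-28277/7070) = (-9 - 26/7) + 28277/7070 = -89/7 + 28277/7070 = -61613/7070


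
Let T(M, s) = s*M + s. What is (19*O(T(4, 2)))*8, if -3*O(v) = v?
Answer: -1520/3 ≈ -506.67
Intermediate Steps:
T(M, s) = s + M*s (T(M, s) = M*s + s = s + M*s)
O(v) = -v/3
(19*O(T(4, 2)))*8 = (19*(-2*(1 + 4)/3))*8 = (19*(-2*5/3))*8 = (19*(-1/3*10))*8 = (19*(-10/3))*8 = -190/3*8 = -1520/3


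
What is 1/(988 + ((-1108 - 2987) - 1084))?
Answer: -1/4191 ≈ -0.00023861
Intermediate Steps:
1/(988 + ((-1108 - 2987) - 1084)) = 1/(988 + (-4095 - 1084)) = 1/(988 - 5179) = 1/(-4191) = -1/4191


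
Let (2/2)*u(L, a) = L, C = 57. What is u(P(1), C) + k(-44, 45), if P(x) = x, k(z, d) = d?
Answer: 46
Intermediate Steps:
u(L, a) = L
u(P(1), C) + k(-44, 45) = 1 + 45 = 46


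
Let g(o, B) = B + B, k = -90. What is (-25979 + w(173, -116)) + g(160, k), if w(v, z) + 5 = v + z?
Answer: -26107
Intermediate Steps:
w(v, z) = -5 + v + z (w(v, z) = -5 + (v + z) = -5 + v + z)
g(o, B) = 2*B
(-25979 + w(173, -116)) + g(160, k) = (-25979 + (-5 + 173 - 116)) + 2*(-90) = (-25979 + 52) - 180 = -25927 - 180 = -26107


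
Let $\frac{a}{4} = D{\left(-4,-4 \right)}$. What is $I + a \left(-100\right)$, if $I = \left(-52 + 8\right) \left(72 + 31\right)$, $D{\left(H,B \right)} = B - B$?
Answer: $-4532$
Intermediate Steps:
$D{\left(H,B \right)} = 0$
$a = 0$ ($a = 4 \cdot 0 = 0$)
$I = -4532$ ($I = \left(-44\right) 103 = -4532$)
$I + a \left(-100\right) = -4532 + 0 \left(-100\right) = -4532 + 0 = -4532$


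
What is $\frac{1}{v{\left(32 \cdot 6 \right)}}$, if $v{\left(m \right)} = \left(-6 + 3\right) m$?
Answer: $- \frac{1}{576} \approx -0.0017361$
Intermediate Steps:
$v{\left(m \right)} = - 3 m$
$\frac{1}{v{\left(32 \cdot 6 \right)}} = \frac{1}{\left(-3\right) 32 \cdot 6} = \frac{1}{\left(-3\right) 192} = \frac{1}{-576} = - \frac{1}{576}$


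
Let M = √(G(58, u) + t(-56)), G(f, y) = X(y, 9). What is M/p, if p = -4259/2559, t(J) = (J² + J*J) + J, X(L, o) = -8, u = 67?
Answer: -20472*√97/4259 ≈ -47.341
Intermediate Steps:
G(f, y) = -8
t(J) = J + 2*J² (t(J) = (J² + J²) + J = 2*J² + J = J + 2*J²)
p = -4259/2559 (p = -4259*1/2559 = -4259/2559 ≈ -1.6643)
M = 8*√97 (M = √(-8 - 56*(1 + 2*(-56))) = √(-8 - 56*(1 - 112)) = √(-8 - 56*(-111)) = √(-8 + 6216) = √6208 = 8*√97 ≈ 78.791)
M/p = (8*√97)/(-4259/2559) = (8*√97)*(-2559/4259) = -20472*√97/4259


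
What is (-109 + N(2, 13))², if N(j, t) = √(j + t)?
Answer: (109 - √15)² ≈ 11052.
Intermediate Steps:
(-109 + N(2, 13))² = (-109 + √(2 + 13))² = (-109 + √15)²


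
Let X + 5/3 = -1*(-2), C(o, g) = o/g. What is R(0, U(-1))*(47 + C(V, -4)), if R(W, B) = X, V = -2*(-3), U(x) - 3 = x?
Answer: 91/6 ≈ 15.167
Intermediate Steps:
U(x) = 3 + x
V = 6
X = ⅓ (X = -5/3 - 1*(-2) = -5/3 + 2 = ⅓ ≈ 0.33333)
R(W, B) = ⅓
R(0, U(-1))*(47 + C(V, -4)) = (47 + 6/(-4))/3 = (47 + 6*(-¼))/3 = (47 - 3/2)/3 = (⅓)*(91/2) = 91/6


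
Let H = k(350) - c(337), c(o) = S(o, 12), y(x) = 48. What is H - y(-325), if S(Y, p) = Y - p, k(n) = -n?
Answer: -723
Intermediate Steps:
c(o) = -12 + o (c(o) = o - 1*12 = o - 12 = -12 + o)
H = -675 (H = -1*350 - (-12 + 337) = -350 - 1*325 = -350 - 325 = -675)
H - y(-325) = -675 - 1*48 = -675 - 48 = -723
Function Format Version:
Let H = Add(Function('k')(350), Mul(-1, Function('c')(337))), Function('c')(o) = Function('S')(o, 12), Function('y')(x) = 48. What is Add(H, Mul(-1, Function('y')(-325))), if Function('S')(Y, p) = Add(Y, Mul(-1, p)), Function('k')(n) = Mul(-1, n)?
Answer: -723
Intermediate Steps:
Function('c')(o) = Add(-12, o) (Function('c')(o) = Add(o, Mul(-1, 12)) = Add(o, -12) = Add(-12, o))
H = -675 (H = Add(Mul(-1, 350), Mul(-1, Add(-12, 337))) = Add(-350, Mul(-1, 325)) = Add(-350, -325) = -675)
Add(H, Mul(-1, Function('y')(-325))) = Add(-675, Mul(-1, 48)) = Add(-675, -48) = -723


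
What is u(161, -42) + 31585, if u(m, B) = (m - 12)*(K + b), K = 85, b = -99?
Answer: 29499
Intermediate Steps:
u(m, B) = 168 - 14*m (u(m, B) = (m - 12)*(85 - 99) = (-12 + m)*(-14) = 168 - 14*m)
u(161, -42) + 31585 = (168 - 14*161) + 31585 = (168 - 2254) + 31585 = -2086 + 31585 = 29499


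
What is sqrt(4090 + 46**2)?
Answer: sqrt(6206) ≈ 78.778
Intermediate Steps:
sqrt(4090 + 46**2) = sqrt(4090 + 2116) = sqrt(6206)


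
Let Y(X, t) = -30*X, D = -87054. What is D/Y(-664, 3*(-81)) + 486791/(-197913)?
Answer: -4487665837/657071160 ≈ -6.8298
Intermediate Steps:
D/Y(-664, 3*(-81)) + 486791/(-197913) = -87054/((-30*(-664))) + 486791/(-197913) = -87054/19920 + 486791*(-1/197913) = -87054*1/19920 - 486791/197913 = -14509/3320 - 486791/197913 = -4487665837/657071160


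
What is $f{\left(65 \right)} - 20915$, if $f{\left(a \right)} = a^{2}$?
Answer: $-16690$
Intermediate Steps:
$f{\left(65 \right)} - 20915 = 65^{2} - 20915 = 4225 - 20915 = -16690$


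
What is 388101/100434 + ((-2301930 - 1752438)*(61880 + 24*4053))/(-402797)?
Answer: 21602092365424907/13484837966 ≈ 1.6020e+6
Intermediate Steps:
388101/100434 + ((-2301930 - 1752438)*(61880 + 24*4053))/(-402797) = 388101*(1/100434) - 4054368*(61880 + 97272)*(-1/402797) = 129367/33478 - 4054368*159152*(-1/402797) = 129367/33478 - 645260775936*(-1/402797) = 129367/33478 + 645260775936/402797 = 21602092365424907/13484837966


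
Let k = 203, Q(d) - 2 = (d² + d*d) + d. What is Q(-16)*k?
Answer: 101094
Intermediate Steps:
Q(d) = 2 + d + 2*d² (Q(d) = 2 + ((d² + d*d) + d) = 2 + ((d² + d²) + d) = 2 + (2*d² + d) = 2 + (d + 2*d²) = 2 + d + 2*d²)
Q(-16)*k = (2 - 16 + 2*(-16)²)*203 = (2 - 16 + 2*256)*203 = (2 - 16 + 512)*203 = 498*203 = 101094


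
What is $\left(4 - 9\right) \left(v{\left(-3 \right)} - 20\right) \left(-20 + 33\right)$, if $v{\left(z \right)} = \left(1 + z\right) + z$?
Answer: $1625$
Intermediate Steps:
$v{\left(z \right)} = 1 + 2 z$
$\left(4 - 9\right) \left(v{\left(-3 \right)} - 20\right) \left(-20 + 33\right) = \left(4 - 9\right) \left(\left(1 + 2 \left(-3\right)\right) - 20\right) \left(-20 + 33\right) = - 5 \left(\left(1 - 6\right) - 20\right) 13 = - 5 \left(-5 - 20\right) 13 = \left(-5\right) \left(-25\right) 13 = 125 \cdot 13 = 1625$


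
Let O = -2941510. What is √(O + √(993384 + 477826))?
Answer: √(-2941510 + √1471210) ≈ 1714.7*I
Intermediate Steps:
√(O + √(993384 + 477826)) = √(-2941510 + √(993384 + 477826)) = √(-2941510 + √1471210)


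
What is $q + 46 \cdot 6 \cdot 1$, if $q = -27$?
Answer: $249$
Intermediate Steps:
$q + 46 \cdot 6 \cdot 1 = -27 + 46 \cdot 6 \cdot 1 = -27 + 46 \cdot 6 = -27 + 276 = 249$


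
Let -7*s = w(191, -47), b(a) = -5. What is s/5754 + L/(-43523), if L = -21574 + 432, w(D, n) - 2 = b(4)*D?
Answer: 893034895/1753019394 ≈ 0.50943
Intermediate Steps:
w(D, n) = 2 - 5*D
L = -21142
s = 953/7 (s = -(2 - 5*191)/7 = -(2 - 955)/7 = -1/7*(-953) = 953/7 ≈ 136.14)
s/5754 + L/(-43523) = (953/7)/5754 - 21142/(-43523) = (953/7)*(1/5754) - 21142*(-1/43523) = 953/40278 + 21142/43523 = 893034895/1753019394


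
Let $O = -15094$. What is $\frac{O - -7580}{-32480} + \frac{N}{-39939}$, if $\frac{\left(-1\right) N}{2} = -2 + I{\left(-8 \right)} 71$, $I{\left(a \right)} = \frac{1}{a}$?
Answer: $\frac{49899201}{216203120} \approx 0.2308$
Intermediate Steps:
$N = \frac{87}{4}$ ($N = - 2 \left(-2 + \frac{1}{-8} \cdot 71\right) = - 2 \left(-2 - \frac{71}{8}\right) = \left(-2\right) \left(- \frac{87}{8}\right) = \frac{87}{4} \approx 21.75$)
$\frac{O - -7580}{-32480} + \frac{N}{-39939} = \frac{-15094 - -7580}{-32480} + \frac{87}{4 \left(-39939\right)} = \left(-15094 + 7580\right) \left(- \frac{1}{32480}\right) + \frac{87}{4} \left(- \frac{1}{39939}\right) = \left(-7514\right) \left(- \frac{1}{32480}\right) - \frac{29}{53252} = \frac{3757}{16240} - \frac{29}{53252} = \frac{49899201}{216203120}$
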